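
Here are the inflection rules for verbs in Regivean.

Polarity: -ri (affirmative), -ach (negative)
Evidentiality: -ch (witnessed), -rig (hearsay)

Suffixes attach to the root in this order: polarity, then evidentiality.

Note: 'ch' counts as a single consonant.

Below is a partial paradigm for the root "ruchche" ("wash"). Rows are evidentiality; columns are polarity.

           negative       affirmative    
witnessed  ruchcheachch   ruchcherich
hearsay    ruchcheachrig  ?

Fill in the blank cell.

ruchcheririg

Attach polarity affirmative -ri → ruchcheri.
Attach evidentiality hearsay -rig → ruchcheririg.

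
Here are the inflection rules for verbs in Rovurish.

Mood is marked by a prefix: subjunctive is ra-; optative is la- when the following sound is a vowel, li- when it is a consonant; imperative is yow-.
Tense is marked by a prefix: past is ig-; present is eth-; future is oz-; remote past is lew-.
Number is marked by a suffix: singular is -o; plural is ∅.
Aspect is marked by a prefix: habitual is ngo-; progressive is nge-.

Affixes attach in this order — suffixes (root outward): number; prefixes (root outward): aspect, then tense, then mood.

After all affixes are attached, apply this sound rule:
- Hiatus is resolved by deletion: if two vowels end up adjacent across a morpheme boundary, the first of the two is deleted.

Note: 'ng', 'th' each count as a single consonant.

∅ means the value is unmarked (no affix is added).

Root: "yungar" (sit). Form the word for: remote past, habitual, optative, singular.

lilewngoyungaro

Attach aspect habitual ngo- → ngoyungar.
Attach tense remote past lew- → lewngoyungar.
Attach number singular -o → lewngoyungaro.
Attach mood optative li- (before consonant 'l') → lilewngoyungaro.
Vowel deletion: no change.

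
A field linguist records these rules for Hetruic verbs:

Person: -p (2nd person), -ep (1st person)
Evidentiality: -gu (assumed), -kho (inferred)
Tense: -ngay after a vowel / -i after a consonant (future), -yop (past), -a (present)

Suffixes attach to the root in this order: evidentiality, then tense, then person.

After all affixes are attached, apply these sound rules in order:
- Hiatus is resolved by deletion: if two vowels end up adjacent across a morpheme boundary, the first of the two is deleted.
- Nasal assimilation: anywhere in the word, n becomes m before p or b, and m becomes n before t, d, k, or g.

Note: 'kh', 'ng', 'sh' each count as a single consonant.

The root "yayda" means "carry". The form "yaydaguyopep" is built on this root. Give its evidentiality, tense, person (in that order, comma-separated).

Segment: yayda-gu-yop-ep.
evidentiality: -gu → assumed.
tense: -yop → past.
person: -ep → 1st person.

assumed, past, 1st person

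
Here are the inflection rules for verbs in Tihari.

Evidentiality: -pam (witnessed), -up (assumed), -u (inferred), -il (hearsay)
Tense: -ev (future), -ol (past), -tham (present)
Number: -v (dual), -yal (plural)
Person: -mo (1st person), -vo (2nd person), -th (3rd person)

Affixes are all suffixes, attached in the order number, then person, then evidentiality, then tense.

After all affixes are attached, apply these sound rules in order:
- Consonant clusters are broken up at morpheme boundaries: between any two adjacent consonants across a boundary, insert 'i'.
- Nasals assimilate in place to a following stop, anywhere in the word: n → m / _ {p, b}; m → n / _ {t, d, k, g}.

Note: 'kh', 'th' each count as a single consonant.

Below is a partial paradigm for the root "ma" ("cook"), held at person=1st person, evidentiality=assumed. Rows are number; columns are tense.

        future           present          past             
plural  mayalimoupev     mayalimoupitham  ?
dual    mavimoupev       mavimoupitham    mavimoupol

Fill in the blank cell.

mayalimoupol

Attach number plural -yal → mayal.
Attach person 1st person -mo → mayalmo.
Attach evidentiality assumed -up → mayalmoup.
Attach tense past -ol → mayalmoupol.
Apply epenthesis: mayalmoupol → mayalimoupol.
Nasal assimilation: no change.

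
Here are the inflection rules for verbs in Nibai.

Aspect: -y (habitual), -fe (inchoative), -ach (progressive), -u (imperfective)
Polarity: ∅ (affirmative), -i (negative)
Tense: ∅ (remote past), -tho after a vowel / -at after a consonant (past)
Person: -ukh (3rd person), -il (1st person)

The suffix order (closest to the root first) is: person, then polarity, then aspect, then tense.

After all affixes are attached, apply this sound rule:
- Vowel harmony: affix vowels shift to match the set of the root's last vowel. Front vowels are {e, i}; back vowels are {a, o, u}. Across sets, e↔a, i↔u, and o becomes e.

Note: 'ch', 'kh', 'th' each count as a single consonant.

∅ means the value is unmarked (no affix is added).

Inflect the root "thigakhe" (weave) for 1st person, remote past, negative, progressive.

Attach person 1st person -il → thigakheil.
Attach polarity negative -i → thigakheili.
Attach aspect progressive -ach → thigakheiliach.
tense = remote past: zero marking, form stays thigakheiliach.
Apply vowel harmony: thigakheiliach → thigakheiliech.

thigakheiliech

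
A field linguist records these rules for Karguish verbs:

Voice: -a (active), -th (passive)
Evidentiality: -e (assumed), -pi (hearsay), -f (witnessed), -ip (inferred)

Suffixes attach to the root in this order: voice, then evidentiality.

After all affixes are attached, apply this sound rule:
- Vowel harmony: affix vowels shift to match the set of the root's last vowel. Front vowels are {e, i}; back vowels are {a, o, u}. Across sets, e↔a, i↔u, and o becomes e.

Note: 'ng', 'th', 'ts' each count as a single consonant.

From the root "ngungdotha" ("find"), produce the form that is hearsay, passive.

Attach voice passive -th → ngungdothath.
Attach evidentiality hearsay -pi → ngungdothathpi.
Apply vowel harmony: ngungdothathpi → ngungdothathpu.

ngungdothathpu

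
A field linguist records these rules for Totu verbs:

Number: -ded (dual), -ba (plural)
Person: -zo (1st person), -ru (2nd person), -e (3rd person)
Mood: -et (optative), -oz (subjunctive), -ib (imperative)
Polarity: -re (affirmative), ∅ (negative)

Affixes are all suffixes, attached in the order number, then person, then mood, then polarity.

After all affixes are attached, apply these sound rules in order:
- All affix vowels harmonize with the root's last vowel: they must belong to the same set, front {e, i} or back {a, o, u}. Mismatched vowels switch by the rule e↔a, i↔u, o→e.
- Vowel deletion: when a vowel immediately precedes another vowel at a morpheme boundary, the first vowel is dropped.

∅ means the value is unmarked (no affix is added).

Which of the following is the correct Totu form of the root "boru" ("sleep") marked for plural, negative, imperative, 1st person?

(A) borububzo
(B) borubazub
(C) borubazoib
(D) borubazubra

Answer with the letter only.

B

Attach number plural -ba → boruba.
Attach person 1st person -zo → borubazo.
Attach mood imperative -ib → borubazoib.
polarity = negative: zero marking, form stays borubazoib.
Apply vowel harmony: borubazoib → borubazoub.
Apply vowel deletion: borubazoub → borubazub.
So the correct form is borubazub, option (B).
(A) borububzo is wrong: it has the affixes in the wrong order.
(C) borubazoib is wrong: it fails to apply the sound rule(s).
(D) borubazubra is wrong: it uses affirmative instead of negative for polarity.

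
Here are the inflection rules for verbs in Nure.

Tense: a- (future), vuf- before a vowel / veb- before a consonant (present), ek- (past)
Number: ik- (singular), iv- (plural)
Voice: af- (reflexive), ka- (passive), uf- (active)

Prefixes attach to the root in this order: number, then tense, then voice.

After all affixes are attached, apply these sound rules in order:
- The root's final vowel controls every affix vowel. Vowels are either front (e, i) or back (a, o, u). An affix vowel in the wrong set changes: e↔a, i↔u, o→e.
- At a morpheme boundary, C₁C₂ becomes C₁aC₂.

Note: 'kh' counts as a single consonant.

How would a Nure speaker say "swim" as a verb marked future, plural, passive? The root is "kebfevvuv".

Attach number plural iv- → ivkebfevvuv.
Attach tense future a- → aivkebfevvuv.
Attach voice passive ka- → kaaivkebfevvuv.
Apply vowel harmony: kaaivkebfevvuv → kaauvkebfevvuv.
Apply epenthesis: kaauvkebfevvuv → kaauvakebfevvuv.

kaauvakebfevvuv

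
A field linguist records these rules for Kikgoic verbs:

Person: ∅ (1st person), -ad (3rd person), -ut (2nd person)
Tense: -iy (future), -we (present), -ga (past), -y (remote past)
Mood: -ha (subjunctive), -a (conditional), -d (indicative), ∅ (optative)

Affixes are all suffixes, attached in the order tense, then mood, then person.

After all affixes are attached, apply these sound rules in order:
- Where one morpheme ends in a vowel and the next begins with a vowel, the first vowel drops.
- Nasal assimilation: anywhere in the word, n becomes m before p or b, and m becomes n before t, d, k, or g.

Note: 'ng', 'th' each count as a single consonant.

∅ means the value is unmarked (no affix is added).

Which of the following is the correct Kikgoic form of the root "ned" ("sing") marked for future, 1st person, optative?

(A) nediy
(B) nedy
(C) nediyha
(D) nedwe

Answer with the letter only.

Attach tense future -iy → nediy.
mood = optative: zero marking, form stays nediy.
person = 1st person: zero marking, form stays nediy.
Vowel deletion: no change.
Nasal assimilation: no change.
So the correct form is nediy, option (A).
(D) nedwe is wrong: it uses present instead of future for tense.
(C) nediyha is wrong: it uses subjunctive instead of optative for mood.
(B) nedy is wrong: it uses remote past instead of future for tense.

A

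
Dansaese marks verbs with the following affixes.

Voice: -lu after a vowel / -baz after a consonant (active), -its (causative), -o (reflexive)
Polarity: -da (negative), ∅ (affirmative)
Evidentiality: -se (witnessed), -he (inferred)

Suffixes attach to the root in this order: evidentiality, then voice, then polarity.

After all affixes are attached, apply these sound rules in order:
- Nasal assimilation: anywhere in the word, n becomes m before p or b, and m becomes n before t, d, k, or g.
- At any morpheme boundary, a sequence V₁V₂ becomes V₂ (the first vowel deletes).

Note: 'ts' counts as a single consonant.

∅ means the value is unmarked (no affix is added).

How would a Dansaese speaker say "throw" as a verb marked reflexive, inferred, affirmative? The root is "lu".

luho

Attach evidentiality inferred -he → luhe.
Attach voice reflexive -o → luheo.
polarity = affirmative: zero marking, form stays luheo.
Nasal assimilation: no change.
Apply vowel deletion: luheo → luho.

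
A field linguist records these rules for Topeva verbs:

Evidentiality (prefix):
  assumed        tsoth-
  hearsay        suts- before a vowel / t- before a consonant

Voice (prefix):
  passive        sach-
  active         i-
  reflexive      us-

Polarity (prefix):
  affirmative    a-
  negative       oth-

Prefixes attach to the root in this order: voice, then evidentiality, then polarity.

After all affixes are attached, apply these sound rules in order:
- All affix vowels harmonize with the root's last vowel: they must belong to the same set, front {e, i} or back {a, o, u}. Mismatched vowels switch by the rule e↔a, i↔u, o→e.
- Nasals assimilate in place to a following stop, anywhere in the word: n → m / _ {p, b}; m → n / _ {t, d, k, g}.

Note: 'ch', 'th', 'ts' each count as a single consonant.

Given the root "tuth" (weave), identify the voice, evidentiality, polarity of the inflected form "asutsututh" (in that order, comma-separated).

active, hearsay, affirmative

Segment: a-suts-i-tuth.
voice: i- → active.
evidentiality: suts/t- → hearsay.
polarity: a- → affirmative.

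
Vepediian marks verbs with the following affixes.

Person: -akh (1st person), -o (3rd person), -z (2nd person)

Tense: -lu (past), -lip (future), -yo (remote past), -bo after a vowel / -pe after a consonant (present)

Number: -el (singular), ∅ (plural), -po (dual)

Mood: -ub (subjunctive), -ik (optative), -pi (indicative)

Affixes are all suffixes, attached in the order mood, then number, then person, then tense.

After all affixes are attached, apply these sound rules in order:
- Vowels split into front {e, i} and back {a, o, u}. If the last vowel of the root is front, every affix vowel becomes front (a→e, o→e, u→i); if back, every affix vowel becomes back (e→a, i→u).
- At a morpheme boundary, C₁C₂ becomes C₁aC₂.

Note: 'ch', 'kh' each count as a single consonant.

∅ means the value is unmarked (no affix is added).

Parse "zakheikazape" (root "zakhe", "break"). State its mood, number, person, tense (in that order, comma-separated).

optative, plural, 2nd person, present

Segment: zakhe-ik-z-pe.
mood: -ik → optative.
number: ∅ → plural.
person: -z → 2nd person.
tense: -bo/pe → present.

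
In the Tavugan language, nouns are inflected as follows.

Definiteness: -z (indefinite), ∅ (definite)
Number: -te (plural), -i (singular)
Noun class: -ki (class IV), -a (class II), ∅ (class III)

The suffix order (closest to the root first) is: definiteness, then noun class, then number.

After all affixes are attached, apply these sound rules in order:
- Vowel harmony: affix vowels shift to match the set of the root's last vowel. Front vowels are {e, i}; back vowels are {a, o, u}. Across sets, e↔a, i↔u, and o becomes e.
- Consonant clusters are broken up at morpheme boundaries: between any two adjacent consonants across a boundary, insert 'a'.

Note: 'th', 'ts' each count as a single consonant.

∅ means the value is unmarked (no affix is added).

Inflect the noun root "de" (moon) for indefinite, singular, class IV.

dezakii

Attach definiteness indefinite -z → dez.
Attach noun class class IV -ki → dezki.
Attach number singular -i → dezkii.
Vowel harmony: no change.
Apply epenthesis: dezkii → dezakii.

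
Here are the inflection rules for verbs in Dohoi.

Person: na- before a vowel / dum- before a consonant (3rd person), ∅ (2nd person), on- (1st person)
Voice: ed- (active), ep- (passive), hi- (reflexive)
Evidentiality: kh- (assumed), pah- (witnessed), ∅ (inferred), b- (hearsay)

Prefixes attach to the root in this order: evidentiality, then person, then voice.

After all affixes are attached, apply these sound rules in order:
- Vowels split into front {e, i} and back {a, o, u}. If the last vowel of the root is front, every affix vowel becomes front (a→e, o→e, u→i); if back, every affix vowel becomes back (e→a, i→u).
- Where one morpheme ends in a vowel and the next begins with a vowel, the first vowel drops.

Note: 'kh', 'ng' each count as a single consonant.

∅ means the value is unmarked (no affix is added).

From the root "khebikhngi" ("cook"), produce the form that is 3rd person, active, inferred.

eddimkhebikhngi

evidentiality = inferred: zero marking, form stays khebikhngi.
Attach person 3rd person dum- (before consonant 'kh') → dumkhebikhngi.
Attach voice active ed- → eddumkhebikhngi.
Apply vowel harmony: eddumkhebikhngi → eddimkhebikhngi.
Vowel deletion: no change.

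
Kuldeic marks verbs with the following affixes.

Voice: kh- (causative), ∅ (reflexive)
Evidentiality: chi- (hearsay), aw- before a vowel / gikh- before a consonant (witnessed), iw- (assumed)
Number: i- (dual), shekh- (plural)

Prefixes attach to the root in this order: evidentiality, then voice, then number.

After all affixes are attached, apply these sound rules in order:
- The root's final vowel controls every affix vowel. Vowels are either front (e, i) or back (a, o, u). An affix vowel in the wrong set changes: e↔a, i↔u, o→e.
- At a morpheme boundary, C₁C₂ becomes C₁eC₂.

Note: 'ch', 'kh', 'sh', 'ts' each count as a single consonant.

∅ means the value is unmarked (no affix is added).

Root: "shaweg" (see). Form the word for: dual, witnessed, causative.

ikhegikheshaweg

Attach evidentiality witnessed gikh- (before consonant 'sh') → gikhshaweg.
Attach voice causative kh- → khgikhshaweg.
Attach number dual i- → ikhgikhshaweg.
Vowel harmony: no change.
Apply epenthesis: ikhgikhshaweg → ikhegikheshaweg.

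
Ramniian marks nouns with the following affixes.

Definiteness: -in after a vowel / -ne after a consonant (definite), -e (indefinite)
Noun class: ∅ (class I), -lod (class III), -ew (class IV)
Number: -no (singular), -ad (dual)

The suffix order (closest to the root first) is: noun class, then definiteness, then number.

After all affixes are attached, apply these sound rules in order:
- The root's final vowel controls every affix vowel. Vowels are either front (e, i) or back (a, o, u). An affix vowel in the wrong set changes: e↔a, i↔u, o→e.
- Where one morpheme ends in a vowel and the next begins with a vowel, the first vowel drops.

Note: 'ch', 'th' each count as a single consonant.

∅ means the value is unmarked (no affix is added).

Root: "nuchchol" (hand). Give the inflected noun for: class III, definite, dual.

nuchchollodnad

Attach noun class class III -lod → nuchchollod.
Attach definiteness definite -ne (after consonant 'd') → nuchchollodne.
Attach number dual -ad → nuchchollodnead.
Apply vowel harmony: nuchchollodnead → nuchchollodnaad.
Apply vowel deletion: nuchchollodnaad → nuchchollodnad.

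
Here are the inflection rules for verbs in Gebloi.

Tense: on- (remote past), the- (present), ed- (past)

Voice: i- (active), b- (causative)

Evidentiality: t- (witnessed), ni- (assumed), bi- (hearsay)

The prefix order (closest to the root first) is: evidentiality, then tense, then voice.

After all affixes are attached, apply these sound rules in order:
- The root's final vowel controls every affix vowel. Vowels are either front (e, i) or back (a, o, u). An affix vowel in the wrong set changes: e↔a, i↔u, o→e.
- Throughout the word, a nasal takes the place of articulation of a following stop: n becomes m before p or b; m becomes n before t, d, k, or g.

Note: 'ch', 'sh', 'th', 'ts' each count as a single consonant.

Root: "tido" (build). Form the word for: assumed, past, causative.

Attach evidentiality assumed ni- → nitido.
Attach tense past ed- → ednitido.
Attach voice causative b- → bednitido.
Apply vowel harmony: bednitido → badnutido.
Nasal assimilation: no change.

badnutido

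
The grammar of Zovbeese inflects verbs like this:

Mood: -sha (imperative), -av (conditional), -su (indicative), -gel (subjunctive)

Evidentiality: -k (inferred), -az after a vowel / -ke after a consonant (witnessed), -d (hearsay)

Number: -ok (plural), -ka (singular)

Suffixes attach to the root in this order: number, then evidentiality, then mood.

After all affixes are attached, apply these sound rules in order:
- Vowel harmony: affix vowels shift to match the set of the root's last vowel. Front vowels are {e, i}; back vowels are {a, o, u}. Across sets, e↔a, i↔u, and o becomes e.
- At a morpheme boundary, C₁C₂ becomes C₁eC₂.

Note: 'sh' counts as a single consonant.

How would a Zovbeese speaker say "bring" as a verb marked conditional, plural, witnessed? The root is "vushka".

vushkaokekaav

Attach number plural -ok → vushkaok.
Attach evidentiality witnessed -ke (after consonant 'k') → vushkaokke.
Attach mood conditional -av → vushkaokkeav.
Apply vowel harmony: vushkaokkeav → vushkaokkaav.
Apply epenthesis: vushkaokkaav → vushkaokekaav.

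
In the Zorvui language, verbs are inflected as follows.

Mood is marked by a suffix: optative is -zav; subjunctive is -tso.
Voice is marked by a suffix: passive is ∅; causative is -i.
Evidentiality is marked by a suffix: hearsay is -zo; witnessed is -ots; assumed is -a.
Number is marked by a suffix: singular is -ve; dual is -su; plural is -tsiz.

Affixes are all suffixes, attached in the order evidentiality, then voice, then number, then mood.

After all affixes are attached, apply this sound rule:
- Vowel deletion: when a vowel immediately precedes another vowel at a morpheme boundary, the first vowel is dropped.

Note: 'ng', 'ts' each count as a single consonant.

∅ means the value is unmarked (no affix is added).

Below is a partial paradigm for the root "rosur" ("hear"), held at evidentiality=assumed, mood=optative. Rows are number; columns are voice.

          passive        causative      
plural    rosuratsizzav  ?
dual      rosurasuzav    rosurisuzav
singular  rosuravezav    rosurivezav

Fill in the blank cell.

rosuritsizzav

Attach evidentiality assumed -a → rosura.
Attach voice causative -i → rosurai.
Attach number plural -tsiz → rosuraitsiz.
Attach mood optative -zav → rosuraitsizzav.
Apply vowel deletion: rosuraitsizzav → rosuritsizzav.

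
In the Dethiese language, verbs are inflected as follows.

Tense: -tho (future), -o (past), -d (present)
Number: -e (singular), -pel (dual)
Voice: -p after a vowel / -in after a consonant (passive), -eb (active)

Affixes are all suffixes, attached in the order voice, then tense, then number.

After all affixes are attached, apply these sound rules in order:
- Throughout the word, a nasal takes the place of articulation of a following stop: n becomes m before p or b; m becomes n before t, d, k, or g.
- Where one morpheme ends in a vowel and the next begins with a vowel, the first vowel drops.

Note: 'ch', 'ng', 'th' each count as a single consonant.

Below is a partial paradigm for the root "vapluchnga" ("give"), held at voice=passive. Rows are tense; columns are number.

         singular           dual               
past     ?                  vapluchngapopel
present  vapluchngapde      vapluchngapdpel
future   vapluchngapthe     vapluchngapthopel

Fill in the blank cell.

vapluchngape

Attach voice passive -p (after vowel 'a') → vapluchngap.
Attach tense past -o → vapluchngapo.
Attach number singular -e → vapluchngapoe.
Nasal assimilation: no change.
Apply vowel deletion: vapluchngapoe → vapluchngape.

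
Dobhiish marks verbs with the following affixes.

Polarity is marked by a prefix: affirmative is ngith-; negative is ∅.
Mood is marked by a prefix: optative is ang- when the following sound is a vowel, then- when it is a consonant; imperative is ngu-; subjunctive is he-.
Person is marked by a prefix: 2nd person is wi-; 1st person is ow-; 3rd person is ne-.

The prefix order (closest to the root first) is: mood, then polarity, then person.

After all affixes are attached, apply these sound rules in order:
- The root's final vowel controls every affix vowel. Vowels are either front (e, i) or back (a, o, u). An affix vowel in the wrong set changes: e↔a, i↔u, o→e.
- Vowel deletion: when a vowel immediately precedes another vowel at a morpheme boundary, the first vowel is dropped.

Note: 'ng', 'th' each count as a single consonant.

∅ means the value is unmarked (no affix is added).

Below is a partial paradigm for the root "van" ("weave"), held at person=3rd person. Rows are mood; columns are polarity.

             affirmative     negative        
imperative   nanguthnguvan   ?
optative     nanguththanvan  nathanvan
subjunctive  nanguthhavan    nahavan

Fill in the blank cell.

Attach mood imperative ngu- → nguvan.
polarity = negative: zero marking, form stays nguvan.
Attach person 3rd person ne- → nenguvan.
Apply vowel harmony: nenguvan → nanguvan.
Vowel deletion: no change.

nanguvan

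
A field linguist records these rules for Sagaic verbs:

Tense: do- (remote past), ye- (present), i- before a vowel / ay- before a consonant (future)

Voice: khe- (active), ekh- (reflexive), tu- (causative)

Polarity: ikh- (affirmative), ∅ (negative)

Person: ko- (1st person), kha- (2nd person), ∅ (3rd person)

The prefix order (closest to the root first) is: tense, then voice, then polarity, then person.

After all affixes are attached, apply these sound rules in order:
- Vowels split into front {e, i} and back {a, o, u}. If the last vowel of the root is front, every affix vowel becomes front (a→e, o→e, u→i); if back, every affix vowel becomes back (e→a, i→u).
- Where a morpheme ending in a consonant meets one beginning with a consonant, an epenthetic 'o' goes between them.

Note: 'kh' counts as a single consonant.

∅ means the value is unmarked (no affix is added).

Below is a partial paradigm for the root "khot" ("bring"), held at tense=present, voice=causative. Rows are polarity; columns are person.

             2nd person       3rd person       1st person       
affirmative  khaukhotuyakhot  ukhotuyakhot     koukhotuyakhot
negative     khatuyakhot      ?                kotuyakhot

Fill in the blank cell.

Attach tense present ye- → yekhot.
Attach voice causative tu- → tuyekhot.
polarity = negative: zero marking, form stays tuyekhot.
person = 3rd person: zero marking, form stays tuyekhot.
Apply vowel harmony: tuyekhot → tuyakhot.
Epenthesis: no change.

tuyakhot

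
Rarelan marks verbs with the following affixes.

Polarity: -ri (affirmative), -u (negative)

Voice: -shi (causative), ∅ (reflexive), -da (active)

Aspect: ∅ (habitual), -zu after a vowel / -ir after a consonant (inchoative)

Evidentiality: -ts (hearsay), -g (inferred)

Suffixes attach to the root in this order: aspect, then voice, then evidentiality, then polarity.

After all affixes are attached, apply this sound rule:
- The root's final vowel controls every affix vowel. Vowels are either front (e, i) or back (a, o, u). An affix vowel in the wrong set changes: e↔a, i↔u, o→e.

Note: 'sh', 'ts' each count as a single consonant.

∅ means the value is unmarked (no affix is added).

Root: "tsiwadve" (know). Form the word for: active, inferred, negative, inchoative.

tsiwadvezidegi

Attach aspect inchoative -zu (after vowel 'e') → tsiwadvezu.
Attach voice active -da → tsiwadvezuda.
Attach evidentiality inferred -g → tsiwadvezudag.
Attach polarity negative -u → tsiwadvezudagu.
Apply vowel harmony: tsiwadvezudagu → tsiwadvezidegi.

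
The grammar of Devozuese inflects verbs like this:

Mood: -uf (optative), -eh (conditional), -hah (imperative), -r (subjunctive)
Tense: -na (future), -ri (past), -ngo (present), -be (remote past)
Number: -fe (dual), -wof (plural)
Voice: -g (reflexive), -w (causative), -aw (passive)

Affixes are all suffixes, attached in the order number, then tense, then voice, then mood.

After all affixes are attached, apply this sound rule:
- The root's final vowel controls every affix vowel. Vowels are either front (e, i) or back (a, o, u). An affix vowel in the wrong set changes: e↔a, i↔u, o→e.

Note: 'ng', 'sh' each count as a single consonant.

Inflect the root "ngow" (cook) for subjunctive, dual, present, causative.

ngowfangowr

Attach number dual -fe → ngowfe.
Attach tense present -ngo → ngowfengo.
Attach voice causative -w → ngowfengow.
Attach mood subjunctive -r → ngowfengowr.
Apply vowel harmony: ngowfengowr → ngowfangowr.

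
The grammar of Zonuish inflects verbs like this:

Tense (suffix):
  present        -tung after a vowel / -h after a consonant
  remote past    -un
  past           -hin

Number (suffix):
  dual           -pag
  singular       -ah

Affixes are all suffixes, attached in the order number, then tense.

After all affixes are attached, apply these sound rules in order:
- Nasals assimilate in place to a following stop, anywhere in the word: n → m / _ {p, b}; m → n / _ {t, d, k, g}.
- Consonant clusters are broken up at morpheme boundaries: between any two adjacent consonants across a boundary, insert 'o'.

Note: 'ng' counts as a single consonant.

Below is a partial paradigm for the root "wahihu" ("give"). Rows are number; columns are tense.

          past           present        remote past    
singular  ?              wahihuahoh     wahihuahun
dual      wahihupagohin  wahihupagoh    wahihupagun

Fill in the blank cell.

wahihuahohin

Attach number singular -ah → wahihuah.
Attach tense past -hin → wahihuahhin.
Nasal assimilation: no change.
Apply epenthesis: wahihuahhin → wahihuahohin.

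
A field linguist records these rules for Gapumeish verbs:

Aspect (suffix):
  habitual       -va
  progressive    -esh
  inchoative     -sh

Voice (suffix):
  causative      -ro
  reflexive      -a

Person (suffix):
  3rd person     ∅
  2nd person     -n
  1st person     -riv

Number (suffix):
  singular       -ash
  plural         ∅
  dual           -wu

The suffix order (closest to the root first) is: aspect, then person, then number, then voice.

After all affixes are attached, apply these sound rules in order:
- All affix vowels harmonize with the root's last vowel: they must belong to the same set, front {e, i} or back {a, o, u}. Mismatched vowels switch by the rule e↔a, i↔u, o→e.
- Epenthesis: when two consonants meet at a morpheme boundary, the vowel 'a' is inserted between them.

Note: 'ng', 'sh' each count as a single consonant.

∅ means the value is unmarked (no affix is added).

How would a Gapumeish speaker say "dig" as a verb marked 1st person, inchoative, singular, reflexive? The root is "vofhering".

vofheringashariveshe

Attach aspect inchoative -sh → vofheringsh.
Attach person 1st person -riv → vofheringshriv.
Attach number singular -ash → vofheringshrivash.
Attach voice reflexive -a → vofheringshrivasha.
Apply vowel harmony: vofheringshrivasha → vofheringshriveshe.
Apply epenthesis: vofheringshriveshe → vofheringashariveshe.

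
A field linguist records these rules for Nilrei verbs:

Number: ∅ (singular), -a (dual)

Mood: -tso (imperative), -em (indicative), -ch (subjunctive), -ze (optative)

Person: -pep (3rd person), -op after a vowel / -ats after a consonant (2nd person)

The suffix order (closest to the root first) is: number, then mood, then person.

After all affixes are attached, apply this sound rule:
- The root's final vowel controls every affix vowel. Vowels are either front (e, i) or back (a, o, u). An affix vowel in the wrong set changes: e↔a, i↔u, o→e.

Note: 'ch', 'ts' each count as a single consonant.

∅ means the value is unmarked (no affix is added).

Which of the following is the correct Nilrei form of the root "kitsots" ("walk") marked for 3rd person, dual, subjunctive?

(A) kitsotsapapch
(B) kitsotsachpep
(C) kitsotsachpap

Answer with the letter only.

C

Attach number dual -a → kitsotsa.
Attach mood subjunctive -ch → kitsotsach.
Attach person 3rd person -pep → kitsotsachpep.
Apply vowel harmony: kitsotsachpep → kitsotsachpap.
So the correct form is kitsotsachpap, option (C).
(A) kitsotsapapch is wrong: it has the affixes in the wrong order.
(B) kitsotsachpep is wrong: it fails to apply the sound rule(s).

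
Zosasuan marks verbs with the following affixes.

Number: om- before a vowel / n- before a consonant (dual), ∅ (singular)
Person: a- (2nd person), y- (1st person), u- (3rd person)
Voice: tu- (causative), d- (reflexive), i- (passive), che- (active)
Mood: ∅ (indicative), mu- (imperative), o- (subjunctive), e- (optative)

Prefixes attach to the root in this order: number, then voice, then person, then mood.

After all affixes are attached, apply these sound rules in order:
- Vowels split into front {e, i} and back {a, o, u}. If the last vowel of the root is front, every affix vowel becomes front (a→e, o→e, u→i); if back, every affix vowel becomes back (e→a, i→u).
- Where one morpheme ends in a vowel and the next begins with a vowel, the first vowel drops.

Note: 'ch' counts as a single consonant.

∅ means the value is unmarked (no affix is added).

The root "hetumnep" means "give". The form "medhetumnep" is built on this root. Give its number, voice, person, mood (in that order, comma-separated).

singular, reflexive, 2nd person, imperative

Segment: mu-a-d-hetumnep.
number: ∅ → singular.
voice: d- → reflexive.
person: a- → 2nd person.
mood: mu- → imperative.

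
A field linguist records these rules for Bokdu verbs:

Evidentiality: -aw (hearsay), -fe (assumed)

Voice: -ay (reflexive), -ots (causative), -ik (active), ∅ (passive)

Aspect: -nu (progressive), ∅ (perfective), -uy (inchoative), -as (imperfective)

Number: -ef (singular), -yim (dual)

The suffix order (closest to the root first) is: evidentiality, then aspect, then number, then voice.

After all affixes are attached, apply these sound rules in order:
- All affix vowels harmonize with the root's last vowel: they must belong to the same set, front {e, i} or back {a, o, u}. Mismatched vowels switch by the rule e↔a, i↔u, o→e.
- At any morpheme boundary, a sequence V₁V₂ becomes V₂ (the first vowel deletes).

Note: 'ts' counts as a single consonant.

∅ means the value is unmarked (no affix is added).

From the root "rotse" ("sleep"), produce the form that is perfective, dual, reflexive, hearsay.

Attach evidentiality hearsay -aw → rotseaw.
aspect = perfective: zero marking, form stays rotseaw.
Attach number dual -yim → rotseawyim.
Attach voice reflexive -ay → rotseawyimay.
Apply vowel harmony: rotseawyimay → rotseewyimey.
Apply vowel deletion: rotseewyimey → rotsewyimey.

rotsewyimey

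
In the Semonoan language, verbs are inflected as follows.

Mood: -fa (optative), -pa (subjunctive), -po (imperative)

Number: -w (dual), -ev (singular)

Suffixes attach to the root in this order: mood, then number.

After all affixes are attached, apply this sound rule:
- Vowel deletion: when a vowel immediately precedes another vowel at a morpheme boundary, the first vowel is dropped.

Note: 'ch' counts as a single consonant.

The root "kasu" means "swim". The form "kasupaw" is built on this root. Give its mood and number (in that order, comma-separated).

Segment: kasu-pa-w.
mood: -pa → subjunctive.
number: -w → dual.

subjunctive, dual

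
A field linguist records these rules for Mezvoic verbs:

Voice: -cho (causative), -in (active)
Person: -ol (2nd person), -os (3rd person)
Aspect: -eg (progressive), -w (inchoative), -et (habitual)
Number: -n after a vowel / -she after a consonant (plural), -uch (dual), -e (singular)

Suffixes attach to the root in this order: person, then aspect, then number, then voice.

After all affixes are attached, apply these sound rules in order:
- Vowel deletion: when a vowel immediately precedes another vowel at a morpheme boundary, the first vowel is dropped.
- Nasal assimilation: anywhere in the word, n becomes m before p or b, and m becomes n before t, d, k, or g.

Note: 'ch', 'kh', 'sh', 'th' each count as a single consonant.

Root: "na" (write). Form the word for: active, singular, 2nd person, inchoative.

Attach person 2nd person -ol → naol.
Attach aspect inchoative -w → naolw.
Attach number singular -e → naolwe.
Attach voice active -in → naolwein.
Apply vowel deletion: naolwein → nolwin.
Nasal assimilation: no change.

nolwin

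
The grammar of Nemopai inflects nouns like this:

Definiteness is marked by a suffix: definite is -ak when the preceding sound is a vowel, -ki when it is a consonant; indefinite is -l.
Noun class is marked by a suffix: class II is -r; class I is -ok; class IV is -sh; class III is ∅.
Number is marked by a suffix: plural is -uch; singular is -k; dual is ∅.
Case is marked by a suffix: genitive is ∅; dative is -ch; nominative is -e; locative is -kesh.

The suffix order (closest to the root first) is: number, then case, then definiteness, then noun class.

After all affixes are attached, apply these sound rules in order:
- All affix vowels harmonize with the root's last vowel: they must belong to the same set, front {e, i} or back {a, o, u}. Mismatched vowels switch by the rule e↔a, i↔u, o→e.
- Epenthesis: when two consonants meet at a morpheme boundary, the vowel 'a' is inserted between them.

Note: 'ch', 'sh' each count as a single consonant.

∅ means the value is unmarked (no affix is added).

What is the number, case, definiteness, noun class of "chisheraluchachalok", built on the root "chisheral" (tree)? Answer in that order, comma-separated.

plural, dative, indefinite, class I

Segment: chisheral-uch-ch-l-ok.
number: -uch → plural.
case: -ch → dative.
definiteness: -l → indefinite.
noun class: -ok → class I.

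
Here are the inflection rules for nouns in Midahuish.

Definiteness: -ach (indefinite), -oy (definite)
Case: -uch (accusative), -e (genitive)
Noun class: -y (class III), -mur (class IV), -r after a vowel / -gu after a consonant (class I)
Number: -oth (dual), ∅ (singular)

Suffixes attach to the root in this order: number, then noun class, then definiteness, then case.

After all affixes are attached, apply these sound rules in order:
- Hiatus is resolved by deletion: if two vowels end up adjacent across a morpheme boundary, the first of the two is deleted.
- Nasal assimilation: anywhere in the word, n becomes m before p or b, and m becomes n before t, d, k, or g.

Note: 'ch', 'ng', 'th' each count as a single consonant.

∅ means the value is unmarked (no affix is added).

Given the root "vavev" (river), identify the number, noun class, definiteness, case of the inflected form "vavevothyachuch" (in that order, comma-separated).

Segment: vavev-oth-y-ach-uch.
number: -oth → dual.
noun class: -y → class III.
definiteness: -ach → indefinite.
case: -uch → accusative.

dual, class III, indefinite, accusative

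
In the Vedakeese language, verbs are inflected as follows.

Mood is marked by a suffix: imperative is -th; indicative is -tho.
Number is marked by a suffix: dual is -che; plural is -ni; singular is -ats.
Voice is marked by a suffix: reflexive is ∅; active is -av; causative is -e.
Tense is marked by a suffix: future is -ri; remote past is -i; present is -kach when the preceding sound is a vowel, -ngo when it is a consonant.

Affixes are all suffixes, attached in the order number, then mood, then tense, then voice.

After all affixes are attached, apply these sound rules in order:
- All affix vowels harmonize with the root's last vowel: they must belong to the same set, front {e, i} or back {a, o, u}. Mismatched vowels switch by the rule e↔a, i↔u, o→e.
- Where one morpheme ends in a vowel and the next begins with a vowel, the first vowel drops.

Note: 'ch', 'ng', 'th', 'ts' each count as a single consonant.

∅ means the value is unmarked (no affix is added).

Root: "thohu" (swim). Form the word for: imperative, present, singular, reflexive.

Attach number singular -ats → thohuats.
Attach mood imperative -th → thohuatsth.
Attach tense present -ngo (after consonant 'th') → thohuatsthngo.
voice = reflexive: zero marking, form stays thohuatsthngo.
Vowel harmony: no change.
Apply vowel deletion: thohuatsthngo → thohatsthngo.

thohatsthngo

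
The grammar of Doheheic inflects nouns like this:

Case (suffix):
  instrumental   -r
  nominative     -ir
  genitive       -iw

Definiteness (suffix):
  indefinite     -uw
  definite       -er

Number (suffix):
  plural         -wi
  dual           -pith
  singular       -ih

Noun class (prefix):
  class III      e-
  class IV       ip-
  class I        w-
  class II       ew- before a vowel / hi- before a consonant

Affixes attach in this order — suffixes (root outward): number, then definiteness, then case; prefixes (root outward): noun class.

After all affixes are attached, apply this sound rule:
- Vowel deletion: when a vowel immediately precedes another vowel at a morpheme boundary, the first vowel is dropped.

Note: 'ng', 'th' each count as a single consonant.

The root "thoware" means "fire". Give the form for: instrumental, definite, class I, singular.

wthowariherr

Attach number singular -ih → thowareih.
Attach definiteness definite -er → thowareiher.
Attach case instrumental -r → thowareiherr.
Attach noun class class I w- → wthowareiherr.
Apply vowel deletion: wthowareiherr → wthowariherr.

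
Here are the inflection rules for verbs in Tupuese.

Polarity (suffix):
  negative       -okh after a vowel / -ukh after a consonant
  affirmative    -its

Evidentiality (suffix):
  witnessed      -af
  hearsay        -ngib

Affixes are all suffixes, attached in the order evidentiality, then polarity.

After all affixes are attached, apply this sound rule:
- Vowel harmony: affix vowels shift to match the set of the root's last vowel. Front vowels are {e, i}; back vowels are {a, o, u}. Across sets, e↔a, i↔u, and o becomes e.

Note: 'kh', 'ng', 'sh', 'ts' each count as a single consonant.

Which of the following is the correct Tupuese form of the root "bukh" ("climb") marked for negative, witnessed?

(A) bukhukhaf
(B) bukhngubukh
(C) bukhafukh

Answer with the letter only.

C

Attach evidentiality witnessed -af → bukhaf.
Attach polarity negative -ukh (after consonant 'f') → bukhafukh.
Vowel harmony: no change.
So the correct form is bukhafukh, option (C).
(A) bukhukhaf is wrong: it has the affixes in the wrong order.
(B) bukhngubukh is wrong: it uses hearsay instead of witnessed for evidentiality.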